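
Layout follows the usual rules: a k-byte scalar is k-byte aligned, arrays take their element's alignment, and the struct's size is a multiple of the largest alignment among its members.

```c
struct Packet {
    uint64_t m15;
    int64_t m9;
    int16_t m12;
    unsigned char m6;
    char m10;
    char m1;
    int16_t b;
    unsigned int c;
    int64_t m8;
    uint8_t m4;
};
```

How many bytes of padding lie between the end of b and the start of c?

@0: m15 [8B, align 8] → 8
@8: m9 [8B, align 8] → 16
@16: m12 [2B, align 2] → 18
@18: m6 [1B, align 1] → 19
@19: m10 [1B, align 1] → 20
@20: m1 [1B, align 1] → 21
+1 pad (align 2)
@22: b [2B, align 2] → 24
@24: c [4B, align 4] → 28

0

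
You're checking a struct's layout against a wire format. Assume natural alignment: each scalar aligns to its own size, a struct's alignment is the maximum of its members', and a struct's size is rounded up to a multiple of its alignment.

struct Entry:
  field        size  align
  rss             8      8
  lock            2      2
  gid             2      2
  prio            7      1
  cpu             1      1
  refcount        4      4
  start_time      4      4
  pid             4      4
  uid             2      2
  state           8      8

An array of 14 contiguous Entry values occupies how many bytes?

@0: rss [8B, align 8] → 8
@8: lock [2B, align 2] → 10
@10: gid [2B, align 2] → 12
@12: prio [7B, align 1] → 19
@19: cpu [1B, align 1] → 20
@20: refcount [4B, align 4] → 24
@24: start_time [4B, align 4] → 28
@28: pid [4B, align 4] → 32
@32: uid [2B, align 2] → 34
+6 pad (align 8)
@40: state [8B, align 8] → 48
size 48, align 8
array of 14: 14 × 48 = 672

672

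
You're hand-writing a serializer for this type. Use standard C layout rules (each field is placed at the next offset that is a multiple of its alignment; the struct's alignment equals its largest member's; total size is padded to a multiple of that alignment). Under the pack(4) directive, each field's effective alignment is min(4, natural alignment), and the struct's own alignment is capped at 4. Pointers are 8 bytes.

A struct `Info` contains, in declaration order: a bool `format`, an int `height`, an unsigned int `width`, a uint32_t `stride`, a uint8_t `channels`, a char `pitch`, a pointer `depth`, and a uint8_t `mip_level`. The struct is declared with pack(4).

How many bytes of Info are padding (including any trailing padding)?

0..1  format  (1B, 1-aligned)
1..4  -- padding (3B)
4..8  height  (4B, 4-aligned)
8..12  width  (4B, 4-aligned)
12..16  stride  (4B, 4-aligned)
16..17  channels  (1B, 1-aligned)
17..18  pitch  (1B, 1-aligned)
18..20  -- padding (2B)
20..28  depth  (8B, 4-aligned)
28..29  mip_level  (1B, 1-aligned)
29..32  -- tail padding (3B)
sizeof = 32, alignof = 4
data bytes 24, size 32 → padding 8

8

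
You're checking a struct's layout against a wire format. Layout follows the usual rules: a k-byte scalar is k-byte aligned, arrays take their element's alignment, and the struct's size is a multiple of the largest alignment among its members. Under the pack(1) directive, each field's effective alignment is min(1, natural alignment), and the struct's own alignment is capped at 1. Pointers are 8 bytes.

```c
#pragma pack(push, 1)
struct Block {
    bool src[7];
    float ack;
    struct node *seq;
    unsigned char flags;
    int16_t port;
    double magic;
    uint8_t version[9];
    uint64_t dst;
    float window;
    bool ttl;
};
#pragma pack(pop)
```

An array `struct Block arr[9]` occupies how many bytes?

468

0..7  src  (7B, 1-aligned)
7..11  ack  (4B, 1-aligned)
11..19  seq  (8B, 1-aligned)
19..20  flags  (1B, 1-aligned)
20..22  port  (2B, 1-aligned)
22..30  magic  (8B, 1-aligned)
30..39  version  (9B, 1-aligned)
39..47  dst  (8B, 1-aligned)
47..51  window  (4B, 1-aligned)
51..52  ttl  (1B, 1-aligned)
sizeof = 52, alignof = 1
array of 9: 9 × 52 = 468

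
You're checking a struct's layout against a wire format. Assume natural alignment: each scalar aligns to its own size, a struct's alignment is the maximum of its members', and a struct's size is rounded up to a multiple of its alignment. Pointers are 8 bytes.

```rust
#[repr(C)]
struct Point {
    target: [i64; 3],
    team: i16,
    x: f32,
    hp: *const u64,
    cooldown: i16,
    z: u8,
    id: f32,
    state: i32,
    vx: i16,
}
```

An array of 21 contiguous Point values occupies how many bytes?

1176

@0: target [24B, align 8] → 24
@24: team [2B, align 2] → 26
+2 pad (align 4)
@28: x [4B, align 4] → 32
@32: hp [8B, align 8] → 40
@40: cooldown [2B, align 2] → 42
@42: z [1B, align 1] → 43
+1 pad (align 4)
@44: id [4B, align 4] → 48
@48: state [4B, align 4] → 52
@52: vx [2B, align 2] → 54
+2 tail pad (align 8)
size 56, align 8
array of 21: 21 × 56 = 1176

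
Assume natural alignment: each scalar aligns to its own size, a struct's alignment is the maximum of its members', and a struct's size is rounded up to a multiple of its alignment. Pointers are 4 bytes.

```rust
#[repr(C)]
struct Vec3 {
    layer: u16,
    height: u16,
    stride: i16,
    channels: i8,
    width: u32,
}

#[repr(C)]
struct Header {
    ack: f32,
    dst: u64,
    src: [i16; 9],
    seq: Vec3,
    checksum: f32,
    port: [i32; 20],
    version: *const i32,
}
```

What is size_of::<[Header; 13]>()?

1768

Vec3: 0..2  layer  (2B, 2-aligned); 2..4  height  (2B, 2-aligned); 4..6  stride  (2B, 2-aligned); 6..7  channels  (1B, 1-aligned); 7..8  -- padding (1B); 8..12  width  (4B, 4-aligned); sizeof = 12, alignof = 4
0..4  ack  (4B, 4-aligned)
4..8  -- padding (4B)
8..16  dst  (8B, 8-aligned)
16..34  src  (18B, 2-aligned)
34..36  -- padding (2B)
36..48  seq  (12B, 4-aligned)
48..52  checksum  (4B, 4-aligned)
52..132  port  (80B, 4-aligned)
132..136  version  (4B, 4-aligned)
sizeof = 136, alignof = 8
array of 13: 13 × 136 = 1768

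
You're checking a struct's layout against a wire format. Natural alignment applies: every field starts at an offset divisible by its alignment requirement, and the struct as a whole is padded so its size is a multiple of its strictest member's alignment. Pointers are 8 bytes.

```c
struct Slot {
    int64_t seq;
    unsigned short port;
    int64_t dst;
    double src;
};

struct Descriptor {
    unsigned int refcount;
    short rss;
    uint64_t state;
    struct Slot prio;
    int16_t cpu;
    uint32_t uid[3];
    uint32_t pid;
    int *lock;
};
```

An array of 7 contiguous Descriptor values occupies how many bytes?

Slot: @0: seq [8B, align 8] → 8; @8: port [2B, align 2] → 10; +6 pad (align 8); @16: dst [8B, align 8] → 24; @24: src [8B, align 8] → 32; size 32, align 8
@0: refcount [4B, align 4] → 4
@4: rss [2B, align 2] → 6
+2 pad (align 8)
@8: state [8B, align 8] → 16
@16: prio [32B, align 8] → 48
@48: cpu [2B, align 2] → 50
+2 pad (align 4)
@52: uid [12B, align 4] → 64
@64: pid [4B, align 4] → 68
+4 pad (align 8)
@72: lock [8B, align 8] → 80
size 80, align 8
array of 7: 7 × 80 = 560

560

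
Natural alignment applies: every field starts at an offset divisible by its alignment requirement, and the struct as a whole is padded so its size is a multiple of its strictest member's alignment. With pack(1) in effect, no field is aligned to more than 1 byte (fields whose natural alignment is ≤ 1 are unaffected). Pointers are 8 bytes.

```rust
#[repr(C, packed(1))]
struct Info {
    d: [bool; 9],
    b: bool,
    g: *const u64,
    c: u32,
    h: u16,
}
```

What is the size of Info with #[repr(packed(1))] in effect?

24

0..9  d  (9B, 1-aligned)
9..10  b  (1B, 1-aligned)
10..18  g  (8B, 1-aligned)
18..22  c  (4B, 1-aligned)
22..24  h  (2B, 1-aligned)
sizeof = 24, alignof = 1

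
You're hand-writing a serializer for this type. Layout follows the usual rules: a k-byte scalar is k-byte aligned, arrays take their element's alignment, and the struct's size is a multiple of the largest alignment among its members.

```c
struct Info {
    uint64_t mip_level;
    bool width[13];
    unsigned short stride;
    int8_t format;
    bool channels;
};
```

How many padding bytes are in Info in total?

@0: mip_level [8B, align 8] → 8
@8: width [13B, align 1] → 21
+1 pad (align 2)
@22: stride [2B, align 2] → 24
@24: format [1B, align 1] → 25
@25: channels [1B, align 1] → 26
+6 tail pad (align 8)
size 32, align 8
data bytes 25, size 32 → padding 7

7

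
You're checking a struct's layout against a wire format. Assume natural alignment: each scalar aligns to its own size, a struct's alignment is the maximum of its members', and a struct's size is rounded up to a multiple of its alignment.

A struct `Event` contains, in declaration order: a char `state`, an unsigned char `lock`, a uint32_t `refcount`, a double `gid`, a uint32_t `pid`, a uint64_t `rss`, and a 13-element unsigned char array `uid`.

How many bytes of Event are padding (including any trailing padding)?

9

0..1  state  (1B, 1-aligned)
1..2  lock  (1B, 1-aligned)
2..4  -- padding (2B)
4..8  refcount  (4B, 4-aligned)
8..16  gid  (8B, 8-aligned)
16..20  pid  (4B, 4-aligned)
20..24  -- padding (4B)
24..32  rss  (8B, 8-aligned)
32..45  uid  (13B, 1-aligned)
45..48  -- tail padding (3B)
sizeof = 48, alignof = 8
data bytes 39, size 48 → padding 9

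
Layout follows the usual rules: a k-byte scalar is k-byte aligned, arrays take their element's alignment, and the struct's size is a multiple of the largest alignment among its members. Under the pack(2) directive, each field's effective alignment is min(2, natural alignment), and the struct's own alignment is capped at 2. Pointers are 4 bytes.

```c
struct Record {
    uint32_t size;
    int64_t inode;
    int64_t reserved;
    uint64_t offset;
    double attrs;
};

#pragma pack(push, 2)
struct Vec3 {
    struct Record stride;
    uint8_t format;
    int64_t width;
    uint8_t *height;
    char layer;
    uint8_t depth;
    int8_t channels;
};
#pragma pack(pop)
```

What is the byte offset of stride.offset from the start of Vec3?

24

Record: @0: size [4B, align 4] → 4; +4 pad (align 8); @8: inode [8B, align 8] → 16; @16: reserved [8B, align 8] → 24; @24: offset [8B, align 8] → 32; @32: attrs [8B, align 8] → 40; size 40, align 8
@0: stride [40B, align 2] → 40
within Record: offset at 24
0 + 24 = 24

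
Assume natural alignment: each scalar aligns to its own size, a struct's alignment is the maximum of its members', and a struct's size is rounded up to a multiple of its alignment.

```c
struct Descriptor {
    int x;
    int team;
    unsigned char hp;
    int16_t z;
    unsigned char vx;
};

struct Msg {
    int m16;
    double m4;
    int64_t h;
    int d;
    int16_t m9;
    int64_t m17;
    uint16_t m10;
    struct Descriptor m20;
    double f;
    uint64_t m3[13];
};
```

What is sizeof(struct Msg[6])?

1056

Descriptor: @0: x [4B, align 4] → 4; @4: team [4B, align 4] → 8; @8: hp [1B, align 1] → 9; +1 pad (align 2); @10: z [2B, align 2] → 12; @12: vx [1B, align 1] → 13; +3 tail pad (align 4); size 16, align 4
@0: m16 [4B, align 4] → 4
+4 pad (align 8)
@8: m4 [8B, align 8] → 16
@16: h [8B, align 8] → 24
@24: d [4B, align 4] → 28
@28: m9 [2B, align 2] → 30
+2 pad (align 8)
@32: m17 [8B, align 8] → 40
@40: m10 [2B, align 2] → 42
+2 pad (align 4)
@44: m20 [16B, align 4] → 60
+4 pad (align 8)
@64: f [8B, align 8] → 72
@72: m3 [104B, align 8] → 176
size 176, align 8
array of 6: 6 × 176 = 1056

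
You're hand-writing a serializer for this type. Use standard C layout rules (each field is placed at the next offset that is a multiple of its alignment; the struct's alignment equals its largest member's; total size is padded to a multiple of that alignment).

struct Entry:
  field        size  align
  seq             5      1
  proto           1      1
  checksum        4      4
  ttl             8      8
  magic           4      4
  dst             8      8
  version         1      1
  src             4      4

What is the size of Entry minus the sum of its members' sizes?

0..5  seq  (5B, 1-aligned)
5..6  proto  (1B, 1-aligned)
6..8  -- padding (2B)
8..12  checksum  (4B, 4-aligned)
12..16  -- padding (4B)
16..24  ttl  (8B, 8-aligned)
24..28  magic  (4B, 4-aligned)
28..32  -- padding (4B)
32..40  dst  (8B, 8-aligned)
40..41  version  (1B, 1-aligned)
41..44  -- padding (3B)
44..48  src  (4B, 4-aligned)
sizeof = 48, alignof = 8
data bytes 35, size 48 → padding 13

13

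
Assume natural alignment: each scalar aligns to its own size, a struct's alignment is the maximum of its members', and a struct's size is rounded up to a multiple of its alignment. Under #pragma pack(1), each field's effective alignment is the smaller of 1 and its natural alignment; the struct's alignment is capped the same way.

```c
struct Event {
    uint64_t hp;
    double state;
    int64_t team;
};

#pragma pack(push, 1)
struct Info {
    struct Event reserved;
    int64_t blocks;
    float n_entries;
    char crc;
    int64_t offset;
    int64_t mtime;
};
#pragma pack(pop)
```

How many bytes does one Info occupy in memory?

Event: @0: hp [8B, align 8] → 8; @8: state [8B, align 8] → 16; @16: team [8B, align 8] → 24; size 24, align 8
@0: reserved [24B, align 1] → 24
@24: blocks [8B, align 1] → 32
@32: n_entries [4B, align 1] → 36
@36: crc [1B, align 1] → 37
@37: offset [8B, align 1] → 45
@45: mtime [8B, align 1] → 53
size 53, align 1

53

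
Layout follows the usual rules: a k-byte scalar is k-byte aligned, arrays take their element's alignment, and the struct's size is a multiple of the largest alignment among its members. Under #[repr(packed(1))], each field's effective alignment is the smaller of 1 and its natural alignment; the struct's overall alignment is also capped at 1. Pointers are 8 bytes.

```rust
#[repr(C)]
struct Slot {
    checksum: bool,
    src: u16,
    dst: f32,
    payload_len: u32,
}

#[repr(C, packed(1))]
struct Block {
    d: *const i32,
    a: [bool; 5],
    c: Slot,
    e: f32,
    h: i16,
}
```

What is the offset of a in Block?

8

Slot: checksum at 0 (size 1, align 1) → ends 1; pad 1 to align 2 for src; src at 2 (size 2, align 2) → ends 4; dst at 4 (size 4, align 4) → ends 8; payload_len at 8 (size 4, align 4) → ends 12; total 12 bytes, alignment 4
d at 0 (size 8, align 1) → ends 8
a at 8 (size 5, align 1) → ends 13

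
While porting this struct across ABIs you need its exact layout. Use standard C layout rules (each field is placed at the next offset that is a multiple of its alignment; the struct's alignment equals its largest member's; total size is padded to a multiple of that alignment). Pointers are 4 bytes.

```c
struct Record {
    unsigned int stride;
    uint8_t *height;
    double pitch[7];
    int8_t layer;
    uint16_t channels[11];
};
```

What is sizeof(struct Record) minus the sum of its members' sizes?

1

@0: stride [4B, align 4] → 4
@4: height [4B, align 4] → 8
@8: pitch [56B, align 8] → 64
@64: layer [1B, align 1] → 65
+1 pad (align 2)
@66: channels [22B, align 2] → 88
size 88, align 8
data bytes 87, size 88 → padding 1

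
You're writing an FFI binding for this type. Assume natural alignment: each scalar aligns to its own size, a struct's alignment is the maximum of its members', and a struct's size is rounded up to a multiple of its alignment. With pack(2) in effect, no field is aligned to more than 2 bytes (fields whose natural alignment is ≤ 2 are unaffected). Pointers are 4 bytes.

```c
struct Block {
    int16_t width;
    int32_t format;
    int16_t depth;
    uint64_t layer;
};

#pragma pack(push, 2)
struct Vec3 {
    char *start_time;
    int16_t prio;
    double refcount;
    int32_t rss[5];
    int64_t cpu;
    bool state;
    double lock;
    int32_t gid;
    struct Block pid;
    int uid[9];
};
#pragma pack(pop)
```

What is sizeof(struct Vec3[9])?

Block: 0..2  width  (2B, 2-aligned); 2..4  -- padding (2B); 4..8  format  (4B, 4-aligned); 8..10  depth  (2B, 2-aligned); 10..16  -- padding (6B); 16..24  layer  (8B, 8-aligned); sizeof = 24, alignof = 8
0..4  start_time  (4B, 2-aligned)
4..6  prio  (2B, 2-aligned)
6..14  refcount  (8B, 2-aligned)
14..34  rss  (20B, 2-aligned)
34..42  cpu  (8B, 2-aligned)
42..43  state  (1B, 1-aligned)
43..44  -- padding (1B)
44..52  lock  (8B, 2-aligned)
52..56  gid  (4B, 2-aligned)
56..80  pid  (24B, 2-aligned)
80..116  uid  (36B, 2-aligned)
sizeof = 116, alignof = 2
array of 9: 9 × 116 = 1044

1044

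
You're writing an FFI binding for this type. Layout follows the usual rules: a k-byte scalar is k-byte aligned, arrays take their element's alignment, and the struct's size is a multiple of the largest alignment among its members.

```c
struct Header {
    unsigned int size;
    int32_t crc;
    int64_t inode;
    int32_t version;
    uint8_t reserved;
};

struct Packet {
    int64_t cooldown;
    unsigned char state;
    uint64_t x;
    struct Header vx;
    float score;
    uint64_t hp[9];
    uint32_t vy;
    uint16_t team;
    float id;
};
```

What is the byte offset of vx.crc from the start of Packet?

28

Header: size at 0 (size 4, align 4) → ends 4; crc at 4 (size 4, align 4) → ends 8; inode at 8 (size 8, align 8) → ends 16; version at 16 (size 4, align 4) → ends 20; reserved at 20 (size 1, align 1) → ends 21; tail pad 3 to reach multiple of 8; total 24 bytes, alignment 8
cooldown at 0 (size 8, align 8) → ends 8
state at 8 (size 1, align 1) → ends 9
pad 7 to align 8 for x
x at 16 (size 8, align 8) → ends 24
vx at 24 (size 24, align 8) → ends 48
within Header: crc at 4
24 + 4 = 28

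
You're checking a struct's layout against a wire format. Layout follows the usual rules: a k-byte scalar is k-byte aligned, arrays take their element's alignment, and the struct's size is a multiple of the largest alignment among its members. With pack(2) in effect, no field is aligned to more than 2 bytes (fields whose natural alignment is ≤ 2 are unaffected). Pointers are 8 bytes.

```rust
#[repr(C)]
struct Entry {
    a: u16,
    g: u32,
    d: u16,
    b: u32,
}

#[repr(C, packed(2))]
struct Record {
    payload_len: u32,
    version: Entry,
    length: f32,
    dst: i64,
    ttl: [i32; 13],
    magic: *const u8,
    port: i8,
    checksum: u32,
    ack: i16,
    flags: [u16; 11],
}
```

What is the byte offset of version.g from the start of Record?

8

Entry: a at 0 (size 2, align 2) → ends 2; pad 2 to align 4 for g; g at 4 (size 4, align 4) → ends 8; d at 8 (size 2, align 2) → ends 10; pad 2 to align 4 for b; b at 12 (size 4, align 4) → ends 16; total 16 bytes, alignment 4
payload_len at 0 (size 4, align 2) → ends 4
version at 4 (size 16, align 2) → ends 20
within Entry: g at 4
4 + 4 = 8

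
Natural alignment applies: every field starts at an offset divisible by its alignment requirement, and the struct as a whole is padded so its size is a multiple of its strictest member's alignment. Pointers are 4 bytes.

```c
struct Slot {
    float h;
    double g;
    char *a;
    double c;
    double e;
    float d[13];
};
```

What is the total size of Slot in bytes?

@0: h [4B, align 4] → 4
+4 pad (align 8)
@8: g [8B, align 8] → 16
@16: a [4B, align 4] → 20
+4 pad (align 8)
@24: c [8B, align 8] → 32
@32: e [8B, align 8] → 40
@40: d [52B, align 4] → 92
+4 tail pad (align 8)
size 96, align 8

96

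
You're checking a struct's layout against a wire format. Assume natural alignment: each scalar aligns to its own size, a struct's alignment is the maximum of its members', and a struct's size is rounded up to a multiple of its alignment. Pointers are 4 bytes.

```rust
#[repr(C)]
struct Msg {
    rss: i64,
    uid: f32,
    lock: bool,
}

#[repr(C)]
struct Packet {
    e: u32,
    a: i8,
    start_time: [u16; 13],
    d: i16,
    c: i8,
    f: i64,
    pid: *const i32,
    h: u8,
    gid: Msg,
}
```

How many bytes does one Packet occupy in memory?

72 bytes

Msg: rss at 0 (size 8, align 8) → ends 8; uid at 8 (size 4, align 4) → ends 12; lock at 12 (size 1, align 1) → ends 13; tail pad 3 to reach multiple of 8; total 16 bytes, alignment 8
e at 0 (size 4, align 4) → ends 4
a at 4 (size 1, align 1) → ends 5
pad 1 to align 2 for start_time
start_time at 6 (size 26, align 2) → ends 32
d at 32 (size 2, align 2) → ends 34
c at 34 (size 1, align 1) → ends 35
pad 5 to align 8 for f
f at 40 (size 8, align 8) → ends 48
pid at 48 (size 4, align 4) → ends 52
h at 52 (size 1, align 1) → ends 53
pad 3 to align 8 for gid
gid at 56 (size 16, align 8) → ends 72
total 72 bytes, alignment 8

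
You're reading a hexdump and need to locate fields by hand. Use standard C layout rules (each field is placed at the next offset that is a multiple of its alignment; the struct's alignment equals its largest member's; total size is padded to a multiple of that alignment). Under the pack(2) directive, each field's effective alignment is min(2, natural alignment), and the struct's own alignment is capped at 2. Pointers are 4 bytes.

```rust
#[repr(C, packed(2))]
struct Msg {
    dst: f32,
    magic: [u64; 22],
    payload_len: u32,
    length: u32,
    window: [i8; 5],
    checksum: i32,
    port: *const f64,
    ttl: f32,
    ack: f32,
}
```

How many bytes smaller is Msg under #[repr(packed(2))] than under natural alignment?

natural layout:
  dst at 0 (size 4, align 4) → ends 4
  pad 4 to align 8 for magic
  magic at 8 (size 176, align 8) → ends 184
  payload_len at 184 (size 4, align 4) → ends 188
  length at 188 (size 4, align 4) → ends 192
  window at 192 (size 5, align 1) → ends 197
  pad 3 to align 4 for checksum
  checksum at 200 (size 4, align 4) → ends 204
  port at 204 (size 4, align 4) → ends 208
  ttl at 208 (size 4, align 4) → ends 212
  ack at 212 (size 4, align 4) → ends 216
  total 216 bytes, alignment 8
packed(2) layout:
  dst at 0 (size 4, align 2) → ends 4
  magic at 4 (size 176, align 2) → ends 180
  payload_len at 180 (size 4, align 2) → ends 184
  length at 184 (size 4, align 2) → ends 188
  window at 188 (size 5, align 1) → ends 193
  pad 1 to align 2 for checksum
  checksum at 194 (size 4, align 2) → ends 198
  port at 198 (size 4, align 2) → ends 202
  ttl at 202 (size 4, align 2) → ends 206
  ack at 206 (size 4, align 2) → ends 210
  total 210 bytes, alignment 2
216 − 210 = 6

6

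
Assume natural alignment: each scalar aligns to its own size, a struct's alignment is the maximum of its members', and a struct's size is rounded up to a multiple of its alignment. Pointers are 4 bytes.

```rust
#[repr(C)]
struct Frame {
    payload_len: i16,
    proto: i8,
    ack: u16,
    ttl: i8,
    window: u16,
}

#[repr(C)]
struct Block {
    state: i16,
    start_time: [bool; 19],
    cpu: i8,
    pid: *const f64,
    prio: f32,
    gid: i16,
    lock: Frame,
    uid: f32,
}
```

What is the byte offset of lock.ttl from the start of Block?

Frame: @0: payload_len [2B, align 2] → 2; @2: proto [1B, align 1] → 3; +1 pad (align 2); @4: ack [2B, align 2] → 6; @6: ttl [1B, align 1] → 7; +1 pad (align 2); @8: window [2B, align 2] → 10; size 10, align 2
@0: state [2B, align 2] → 2
@2: start_time [19B, align 1] → 21
@21: cpu [1B, align 1] → 22
+2 pad (align 4)
@24: pid [4B, align 4] → 28
@28: prio [4B, align 4] → 32
@32: gid [2B, align 2] → 34
@34: lock [10B, align 2] → 44
within Frame: ttl at 6
34 + 6 = 40

40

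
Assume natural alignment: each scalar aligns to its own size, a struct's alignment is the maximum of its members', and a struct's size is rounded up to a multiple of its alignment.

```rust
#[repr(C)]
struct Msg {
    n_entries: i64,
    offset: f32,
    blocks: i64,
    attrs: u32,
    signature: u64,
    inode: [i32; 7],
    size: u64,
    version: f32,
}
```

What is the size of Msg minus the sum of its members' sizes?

@0: n_entries [8B, align 8] → 8
@8: offset [4B, align 4] → 12
+4 pad (align 8)
@16: blocks [8B, align 8] → 24
@24: attrs [4B, align 4] → 28
+4 pad (align 8)
@32: signature [8B, align 8] → 40
@40: inode [28B, align 4] → 68
+4 pad (align 8)
@72: size [8B, align 8] → 80
@80: version [4B, align 4] → 84
+4 tail pad (align 8)
size 88, align 8
data bytes 72, size 88 → padding 16

16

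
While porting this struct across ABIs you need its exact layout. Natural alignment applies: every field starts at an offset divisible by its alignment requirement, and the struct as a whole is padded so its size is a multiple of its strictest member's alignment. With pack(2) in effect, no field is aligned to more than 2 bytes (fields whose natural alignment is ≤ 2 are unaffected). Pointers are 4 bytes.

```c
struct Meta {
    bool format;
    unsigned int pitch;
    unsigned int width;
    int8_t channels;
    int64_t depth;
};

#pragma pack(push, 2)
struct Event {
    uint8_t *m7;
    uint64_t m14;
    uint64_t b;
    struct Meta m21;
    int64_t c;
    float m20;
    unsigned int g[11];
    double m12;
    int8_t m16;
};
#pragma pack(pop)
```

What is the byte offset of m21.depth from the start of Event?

Meta: format at 0 (size 1, align 1) → ends 1; pad 3 to align 4 for pitch; pitch at 4 (size 4, align 4) → ends 8; width at 8 (size 4, align 4) → ends 12; channels at 12 (size 1, align 1) → ends 13; pad 3 to align 8 for depth; depth at 16 (size 8, align 8) → ends 24; total 24 bytes, alignment 8
m7 at 0 (size 4, align 2) → ends 4
m14 at 4 (size 8, align 2) → ends 12
b at 12 (size 8, align 2) → ends 20
m21 at 20 (size 24, align 2) → ends 44
within Meta: depth at 16
20 + 16 = 36

36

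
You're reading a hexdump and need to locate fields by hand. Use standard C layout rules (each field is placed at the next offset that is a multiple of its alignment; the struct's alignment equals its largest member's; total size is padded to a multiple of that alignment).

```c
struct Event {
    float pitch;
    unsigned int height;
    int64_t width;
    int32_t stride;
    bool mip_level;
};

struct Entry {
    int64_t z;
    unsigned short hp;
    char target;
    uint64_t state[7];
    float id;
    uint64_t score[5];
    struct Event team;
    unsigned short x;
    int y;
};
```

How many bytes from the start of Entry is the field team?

Event: pitch at 0 (size 4, align 4) → ends 4; height at 4 (size 4, align 4) → ends 8; width at 8 (size 8, align 8) → ends 16; stride at 16 (size 4, align 4) → ends 20; mip_level at 20 (size 1, align 1) → ends 21; tail pad 3 to reach multiple of 8; total 24 bytes, alignment 8
z at 0 (size 8, align 8) → ends 8
hp at 8 (size 2, align 2) → ends 10
target at 10 (size 1, align 1) → ends 11
pad 5 to align 8 for state
state at 16 (size 56, align 8) → ends 72
id at 72 (size 4, align 4) → ends 76
pad 4 to align 8 for score
score at 80 (size 40, align 8) → ends 120
team at 120 (size 24, align 8) → ends 144

120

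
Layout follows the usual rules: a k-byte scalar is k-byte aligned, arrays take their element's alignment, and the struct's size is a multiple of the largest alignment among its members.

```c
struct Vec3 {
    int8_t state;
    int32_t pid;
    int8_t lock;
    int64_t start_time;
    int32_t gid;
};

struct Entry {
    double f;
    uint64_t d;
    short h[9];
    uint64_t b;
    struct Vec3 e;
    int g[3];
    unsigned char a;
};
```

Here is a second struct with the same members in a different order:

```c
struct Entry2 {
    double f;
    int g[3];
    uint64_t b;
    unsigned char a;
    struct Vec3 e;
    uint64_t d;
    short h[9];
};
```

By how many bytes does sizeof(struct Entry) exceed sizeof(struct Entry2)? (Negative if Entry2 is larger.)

-8

Vec3: state at 0 (size 1, align 1) → ends 1; pad 3 to align 4 for pid; pid at 4 (size 4, align 4) → ends 8; lock at 8 (size 1, align 1) → ends 9; pad 7 to align 8 for start_time; start_time at 16 (size 8, align 8) → ends 24; gid at 24 (size 4, align 4) → ends 28; tail pad 4 to reach multiple of 8; total 32 bytes, alignment 8
f at 0 (size 8, align 8) → ends 8
d at 8 (size 8, align 8) → ends 16
h at 16 (size 18, align 2) → ends 34
pad 6 to align 8 for b
b at 40 (size 8, align 8) → ends 48
e at 48 (size 32, align 8) → ends 80
g at 80 (size 12, align 4) → ends 92
a at 92 (size 1, align 1) → ends 93
tail pad 3 to reach multiple of 8
total 96 bytes, alignment 8
— Entry2 —
f at 0 (size 8, align 8) → ends 8
g at 8 (size 12, align 4) → ends 20
pad 4 to align 8 for b
b at 24 (size 8, align 8) → ends 32
a at 32 (size 1, align 1) → ends 33
pad 7 to align 8 for e
e at 40 (size 32, align 8) → ends 72
d at 72 (size 8, align 8) → ends 80
h at 80 (size 18, align 2) → ends 98
tail pad 6 to reach multiple of 8
total 104 bytes, alignment 8
96 − 104 = -8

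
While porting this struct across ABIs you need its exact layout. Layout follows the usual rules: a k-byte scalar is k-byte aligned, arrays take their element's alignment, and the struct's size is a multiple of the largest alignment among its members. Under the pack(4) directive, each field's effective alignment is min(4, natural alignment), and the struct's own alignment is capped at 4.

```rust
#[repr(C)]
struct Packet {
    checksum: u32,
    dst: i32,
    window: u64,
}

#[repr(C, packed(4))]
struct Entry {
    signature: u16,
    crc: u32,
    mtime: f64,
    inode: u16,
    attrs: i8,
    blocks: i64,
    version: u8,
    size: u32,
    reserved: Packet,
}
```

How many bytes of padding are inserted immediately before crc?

Packet: 0..4  checksum  (4B, 4-aligned); 4..8  dst  (4B, 4-aligned); 8..16  window  (8B, 8-aligned); sizeof = 16, alignof = 8
0..2  signature  (2B, 2-aligned)
2..4  -- padding (2B)
4..8  crc  (4B, 4-aligned)

2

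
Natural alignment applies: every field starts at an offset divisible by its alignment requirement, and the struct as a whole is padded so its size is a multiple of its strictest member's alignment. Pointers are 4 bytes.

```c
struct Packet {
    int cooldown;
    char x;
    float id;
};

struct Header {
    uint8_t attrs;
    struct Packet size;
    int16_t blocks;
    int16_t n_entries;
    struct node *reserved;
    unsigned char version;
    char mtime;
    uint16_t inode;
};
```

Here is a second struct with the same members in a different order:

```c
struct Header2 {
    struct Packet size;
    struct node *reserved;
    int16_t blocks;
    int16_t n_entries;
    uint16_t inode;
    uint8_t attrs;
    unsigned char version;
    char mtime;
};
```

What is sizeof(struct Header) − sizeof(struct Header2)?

0

Packet: cooldown at 0 (size 4, align 4) → ends 4; x at 4 (size 1, align 1) → ends 5; pad 3 to align 4 for id; id at 8 (size 4, align 4) → ends 12; total 12 bytes, alignment 4
attrs at 0 (size 1, align 1) → ends 1
pad 3 to align 4 for size
size at 4 (size 12, align 4) → ends 16
blocks at 16 (size 2, align 2) → ends 18
n_entries at 18 (size 2, align 2) → ends 20
reserved at 20 (size 4, align 4) → ends 24
version at 24 (size 1, align 1) → ends 25
mtime at 25 (size 1, align 1) → ends 26
inode at 26 (size 2, align 2) → ends 28
total 28 bytes, alignment 4
— Header2 —
size at 0 (size 12, align 4) → ends 12
reserved at 12 (size 4, align 4) → ends 16
blocks at 16 (size 2, align 2) → ends 18
n_entries at 18 (size 2, align 2) → ends 20
inode at 20 (size 2, align 2) → ends 22
attrs at 22 (size 1, align 1) → ends 23
version at 23 (size 1, align 1) → ends 24
mtime at 24 (size 1, align 1) → ends 25
tail pad 3 to reach multiple of 4
total 28 bytes, alignment 4
28 − 28 = 0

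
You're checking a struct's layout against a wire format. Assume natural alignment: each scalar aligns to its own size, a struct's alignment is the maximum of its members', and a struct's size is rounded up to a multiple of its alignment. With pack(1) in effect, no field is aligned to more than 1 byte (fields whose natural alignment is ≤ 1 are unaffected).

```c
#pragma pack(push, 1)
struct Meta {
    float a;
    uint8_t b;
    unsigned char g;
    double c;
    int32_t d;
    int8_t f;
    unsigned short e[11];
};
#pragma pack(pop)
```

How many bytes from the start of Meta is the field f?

0..4  a  (4B, 1-aligned)
4..5  b  (1B, 1-aligned)
5..6  g  (1B, 1-aligned)
6..14  c  (8B, 1-aligned)
14..18  d  (4B, 1-aligned)
18..19  f  (1B, 1-aligned)

18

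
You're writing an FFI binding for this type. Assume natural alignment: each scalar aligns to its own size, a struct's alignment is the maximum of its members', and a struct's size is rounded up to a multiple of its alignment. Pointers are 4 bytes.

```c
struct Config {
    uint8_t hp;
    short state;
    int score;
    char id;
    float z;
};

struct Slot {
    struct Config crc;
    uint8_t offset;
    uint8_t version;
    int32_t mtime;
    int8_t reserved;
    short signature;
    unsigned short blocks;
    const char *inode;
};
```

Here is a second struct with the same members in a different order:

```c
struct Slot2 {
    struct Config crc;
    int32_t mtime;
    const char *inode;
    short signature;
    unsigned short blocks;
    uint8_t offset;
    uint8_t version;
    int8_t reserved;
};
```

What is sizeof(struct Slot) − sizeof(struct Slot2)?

4

Config: @0: hp [1B, align 1] → 1; +1 pad (align 2); @2: state [2B, align 2] → 4; @4: score [4B, align 4] → 8; @8: id [1B, align 1] → 9; +3 pad (align 4); @12: z [4B, align 4] → 16; size 16, align 4
@0: crc [16B, align 4] → 16
@16: offset [1B, align 1] → 17
@17: version [1B, align 1] → 18
+2 pad (align 4)
@20: mtime [4B, align 4] → 24
@24: reserved [1B, align 1] → 25
+1 pad (align 2)
@26: signature [2B, align 2] → 28
@28: blocks [2B, align 2] → 30
+2 pad (align 4)
@32: inode [4B, align 4] → 36
size 36, align 4
— Slot2 —
@0: crc [16B, align 4] → 16
@16: mtime [4B, align 4] → 20
@20: inode [4B, align 4] → 24
@24: signature [2B, align 2] → 26
@26: blocks [2B, align 2] → 28
@28: offset [1B, align 1] → 29
@29: version [1B, align 1] → 30
@30: reserved [1B, align 1] → 31
+1 tail pad (align 4)
size 32, align 4
36 − 32 = 4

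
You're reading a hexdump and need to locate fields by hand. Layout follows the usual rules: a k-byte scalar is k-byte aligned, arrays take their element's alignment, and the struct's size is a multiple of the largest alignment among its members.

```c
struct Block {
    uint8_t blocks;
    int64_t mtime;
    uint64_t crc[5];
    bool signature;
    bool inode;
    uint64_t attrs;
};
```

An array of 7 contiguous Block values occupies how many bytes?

504

blocks at 0 (size 1, align 1) → ends 1
pad 7 to align 8 for mtime
mtime at 8 (size 8, align 8) → ends 16
crc at 16 (size 40, align 8) → ends 56
signature at 56 (size 1, align 1) → ends 57
inode at 57 (size 1, align 1) → ends 58
pad 6 to align 8 for attrs
attrs at 64 (size 8, align 8) → ends 72
total 72 bytes, alignment 8
array of 7: 7 × 72 = 504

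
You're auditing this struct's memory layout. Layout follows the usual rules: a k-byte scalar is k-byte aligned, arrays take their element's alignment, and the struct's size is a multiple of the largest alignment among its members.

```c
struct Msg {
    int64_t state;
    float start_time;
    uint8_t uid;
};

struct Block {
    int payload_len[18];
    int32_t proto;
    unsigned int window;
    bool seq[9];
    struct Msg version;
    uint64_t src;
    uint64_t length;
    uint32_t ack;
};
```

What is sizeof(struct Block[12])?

Msg: 0..8  state  (8B, 8-aligned); 8..12  start_time  (4B, 4-aligned); 12..13  uid  (1B, 1-aligned); 13..16  -- tail padding (3B); sizeof = 16, alignof = 8
0..72  payload_len  (72B, 4-aligned)
72..76  proto  (4B, 4-aligned)
76..80  window  (4B, 4-aligned)
80..89  seq  (9B, 1-aligned)
89..96  -- padding (7B)
96..112  version  (16B, 8-aligned)
112..120  src  (8B, 8-aligned)
120..128  length  (8B, 8-aligned)
128..132  ack  (4B, 4-aligned)
132..136  -- tail padding (4B)
sizeof = 136, alignof = 8
array of 12: 12 × 136 = 1632

1632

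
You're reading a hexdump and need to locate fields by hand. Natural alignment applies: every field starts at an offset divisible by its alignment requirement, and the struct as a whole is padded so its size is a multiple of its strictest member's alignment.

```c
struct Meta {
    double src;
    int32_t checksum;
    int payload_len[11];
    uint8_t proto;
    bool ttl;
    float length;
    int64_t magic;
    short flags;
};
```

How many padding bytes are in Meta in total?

8

0..8  src  (8B, 8-aligned)
8..12  checksum  (4B, 4-aligned)
12..56  payload_len  (44B, 4-aligned)
56..57  proto  (1B, 1-aligned)
57..58  ttl  (1B, 1-aligned)
58..60  -- padding (2B)
60..64  length  (4B, 4-aligned)
64..72  magic  (8B, 8-aligned)
72..74  flags  (2B, 2-aligned)
74..80  -- tail padding (6B)
sizeof = 80, alignof = 8
data bytes 72, size 80 → padding 8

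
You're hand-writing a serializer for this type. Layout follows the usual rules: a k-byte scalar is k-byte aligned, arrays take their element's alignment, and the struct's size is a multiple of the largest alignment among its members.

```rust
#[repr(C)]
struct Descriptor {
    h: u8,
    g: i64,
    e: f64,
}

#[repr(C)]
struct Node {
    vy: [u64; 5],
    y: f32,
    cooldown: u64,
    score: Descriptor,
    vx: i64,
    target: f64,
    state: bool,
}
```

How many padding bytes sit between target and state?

0

Descriptor: 0..1  h  (1B, 1-aligned); 1..8  -- padding (7B); 8..16  g  (8B, 8-aligned); 16..24  e  (8B, 8-aligned); sizeof = 24, alignof = 8
0..40  vy  (40B, 8-aligned)
40..44  y  (4B, 4-aligned)
44..48  -- padding (4B)
48..56  cooldown  (8B, 8-aligned)
56..80  score  (24B, 8-aligned)
80..88  vx  (8B, 8-aligned)
88..96  target  (8B, 8-aligned)
96..97  state  (1B, 1-aligned)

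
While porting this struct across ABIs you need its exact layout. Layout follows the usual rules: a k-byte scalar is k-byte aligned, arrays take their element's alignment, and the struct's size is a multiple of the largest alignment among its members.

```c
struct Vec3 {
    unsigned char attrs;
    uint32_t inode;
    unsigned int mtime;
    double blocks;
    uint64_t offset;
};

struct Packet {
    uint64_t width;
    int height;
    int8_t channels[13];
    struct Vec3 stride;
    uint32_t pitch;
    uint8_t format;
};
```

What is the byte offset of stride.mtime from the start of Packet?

40

Vec3: @0: attrs [1B, align 1] → 1; +3 pad (align 4); @4: inode [4B, align 4] → 8; @8: mtime [4B, align 4] → 12; +4 pad (align 8); @16: blocks [8B, align 8] → 24; @24: offset [8B, align 8] → 32; size 32, align 8
@0: width [8B, align 8] → 8
@8: height [4B, align 4] → 12
@12: channels [13B, align 1] → 25
+7 pad (align 8)
@32: stride [32B, align 8] → 64
within Vec3: mtime at 8
32 + 8 = 40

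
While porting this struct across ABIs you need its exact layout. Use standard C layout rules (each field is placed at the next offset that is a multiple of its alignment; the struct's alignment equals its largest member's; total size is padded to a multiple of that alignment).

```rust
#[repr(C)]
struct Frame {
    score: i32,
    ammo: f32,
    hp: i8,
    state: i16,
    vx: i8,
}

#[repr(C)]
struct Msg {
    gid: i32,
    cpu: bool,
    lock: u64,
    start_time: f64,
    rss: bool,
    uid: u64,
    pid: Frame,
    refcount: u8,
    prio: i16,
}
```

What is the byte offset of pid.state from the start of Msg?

Frame: @0: score [4B, align 4] → 4; @4: ammo [4B, align 4] → 8; @8: hp [1B, align 1] → 9; +1 pad (align 2); @10: state [2B, align 2] → 12; @12: vx [1B, align 1] → 13; +3 tail pad (align 4); size 16, align 4
@0: gid [4B, align 4] → 4
@4: cpu [1B, align 1] → 5
+3 pad (align 8)
@8: lock [8B, align 8] → 16
@16: start_time [8B, align 8] → 24
@24: rss [1B, align 1] → 25
+7 pad (align 8)
@32: uid [8B, align 8] → 40
@40: pid [16B, align 4] → 56
within Frame: state at 10
40 + 10 = 50

50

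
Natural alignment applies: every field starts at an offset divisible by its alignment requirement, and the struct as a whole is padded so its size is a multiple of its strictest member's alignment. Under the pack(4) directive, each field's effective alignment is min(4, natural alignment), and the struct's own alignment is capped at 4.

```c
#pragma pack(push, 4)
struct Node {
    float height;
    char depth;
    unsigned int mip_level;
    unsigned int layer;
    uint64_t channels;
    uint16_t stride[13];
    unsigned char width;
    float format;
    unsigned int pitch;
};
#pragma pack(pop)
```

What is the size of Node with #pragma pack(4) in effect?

0..4  height  (4B, 4-aligned)
4..5  depth  (1B, 1-aligned)
5..8  -- padding (3B)
8..12  mip_level  (4B, 4-aligned)
12..16  layer  (4B, 4-aligned)
16..24  channels  (8B, 4-aligned)
24..50  stride  (26B, 2-aligned)
50..51  width  (1B, 1-aligned)
51..52  -- padding (1B)
52..56  format  (4B, 4-aligned)
56..60  pitch  (4B, 4-aligned)
sizeof = 60, alignof = 4

60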